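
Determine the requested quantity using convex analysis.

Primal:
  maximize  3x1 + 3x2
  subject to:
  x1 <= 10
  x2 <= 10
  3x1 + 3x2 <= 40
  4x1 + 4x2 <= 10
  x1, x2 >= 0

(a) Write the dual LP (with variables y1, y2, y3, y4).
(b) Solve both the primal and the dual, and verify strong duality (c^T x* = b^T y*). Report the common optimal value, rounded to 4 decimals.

The standard primal-dual pair for 'max c^T x s.t. A x <= b, x >= 0' is:
  Dual:  min b^T y  s.t.  A^T y >= c,  y >= 0.

So the dual LP is:
  minimize  10y1 + 10y2 + 40y3 + 10y4
  subject to:
    y1 + 3y3 + 4y4 >= 3
    y2 + 3y3 + 4y4 >= 3
    y1, y2, y3, y4 >= 0

Solving the primal: x* = (2.5, 0).
  primal value c^T x* = 7.5.
Solving the dual: y* = (0, 0, 0, 0.75).
  dual value b^T y* = 7.5.
Strong duality: c^T x* = b^T y*. Confirmed.

7.5


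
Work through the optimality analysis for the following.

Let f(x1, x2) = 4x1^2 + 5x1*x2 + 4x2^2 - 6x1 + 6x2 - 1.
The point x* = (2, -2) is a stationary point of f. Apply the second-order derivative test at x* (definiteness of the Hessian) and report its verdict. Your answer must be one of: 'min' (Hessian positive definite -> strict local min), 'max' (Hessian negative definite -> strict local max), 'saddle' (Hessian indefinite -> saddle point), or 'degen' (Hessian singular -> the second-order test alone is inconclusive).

Compute the Hessian H = grad^2 f:
  H = [[8, 5], [5, 8]]
Verify stationarity: grad f(x*) = H x* + g = (0, 0).
Eigenvalues of H: 3, 13.
Both eigenvalues > 0, so H is positive definite -> x* is a strict local min.

min


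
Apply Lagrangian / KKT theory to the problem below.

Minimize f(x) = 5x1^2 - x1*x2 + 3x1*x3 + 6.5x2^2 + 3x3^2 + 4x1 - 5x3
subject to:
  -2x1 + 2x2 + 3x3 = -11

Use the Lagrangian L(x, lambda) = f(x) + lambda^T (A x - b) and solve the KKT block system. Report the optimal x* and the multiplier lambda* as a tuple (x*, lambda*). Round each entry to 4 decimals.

Form the Lagrangian:
  L(x, lambda) = (1/2) x^T Q x + c^T x + lambda^T (A x - b)
Stationarity (grad_x L = 0): Q x + c + A^T lambda = 0.
Primal feasibility: A x = b.

This gives the KKT block system:
  [ Q   A^T ] [ x     ]   [-c ]
  [ A    0  ] [ lambda ] = [ b ]

Solving the linear system:
  x*      = (1.2649, -0.6914, -2.3624)
  lambda* = (5.1266)
  f(x*)   = 36.6325

x* = (1.2649, -0.6914, -2.3624), lambda* = (5.1266)


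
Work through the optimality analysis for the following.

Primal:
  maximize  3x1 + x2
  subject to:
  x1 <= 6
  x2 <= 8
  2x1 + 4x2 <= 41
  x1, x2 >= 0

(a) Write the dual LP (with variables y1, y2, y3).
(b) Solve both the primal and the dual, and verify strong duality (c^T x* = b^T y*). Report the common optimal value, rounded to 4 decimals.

The standard primal-dual pair for 'max c^T x s.t. A x <= b, x >= 0' is:
  Dual:  min b^T y  s.t.  A^T y >= c,  y >= 0.

So the dual LP is:
  minimize  6y1 + 8y2 + 41y3
  subject to:
    y1 + 2y3 >= 3
    y2 + 4y3 >= 1
    y1, y2, y3 >= 0

Solving the primal: x* = (6, 7.25).
  primal value c^T x* = 25.25.
Solving the dual: y* = (2.5, 0, 0.25).
  dual value b^T y* = 25.25.
Strong duality: c^T x* = b^T y*. Confirmed.

25.25


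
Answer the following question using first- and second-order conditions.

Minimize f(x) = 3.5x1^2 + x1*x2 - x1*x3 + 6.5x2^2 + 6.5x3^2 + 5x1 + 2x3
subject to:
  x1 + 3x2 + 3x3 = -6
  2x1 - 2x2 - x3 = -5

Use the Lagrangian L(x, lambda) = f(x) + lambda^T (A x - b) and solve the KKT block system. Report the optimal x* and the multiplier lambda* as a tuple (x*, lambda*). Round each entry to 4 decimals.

Form the Lagrangian:
  L(x, lambda) = (1/2) x^T Q x + c^T x + lambda^T (A x - b)
Stationarity (grad_x L = 0): Q x + c + A^T lambda = 0.
Primal feasibility: A x = b.

This gives the KKT block system:
  [ Q   A^T ] [ x     ]   [-c ]
  [ A    0  ] [ lambda ] = [ b ]

Solving the linear system:
  x*      = (-2.9963, 0.0086, -1.0099)
  lambda* = (4.4599, 5.2478)
  f(x*)   = 17.9988

x* = (-2.9963, 0.0086, -1.0099), lambda* = (4.4599, 5.2478)


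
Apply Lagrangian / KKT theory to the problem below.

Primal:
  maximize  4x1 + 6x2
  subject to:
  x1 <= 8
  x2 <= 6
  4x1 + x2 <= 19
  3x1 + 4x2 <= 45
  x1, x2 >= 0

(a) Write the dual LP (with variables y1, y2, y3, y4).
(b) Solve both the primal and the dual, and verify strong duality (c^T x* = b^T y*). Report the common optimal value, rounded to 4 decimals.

The standard primal-dual pair for 'max c^T x s.t. A x <= b, x >= 0' is:
  Dual:  min b^T y  s.t.  A^T y >= c,  y >= 0.

So the dual LP is:
  minimize  8y1 + 6y2 + 19y3 + 45y4
  subject to:
    y1 + 4y3 + 3y4 >= 4
    y2 + y3 + 4y4 >= 6
    y1, y2, y3, y4 >= 0

Solving the primal: x* = (3.25, 6).
  primal value c^T x* = 49.
Solving the dual: y* = (0, 5, 1, 0).
  dual value b^T y* = 49.
Strong duality: c^T x* = b^T y*. Confirmed.

49


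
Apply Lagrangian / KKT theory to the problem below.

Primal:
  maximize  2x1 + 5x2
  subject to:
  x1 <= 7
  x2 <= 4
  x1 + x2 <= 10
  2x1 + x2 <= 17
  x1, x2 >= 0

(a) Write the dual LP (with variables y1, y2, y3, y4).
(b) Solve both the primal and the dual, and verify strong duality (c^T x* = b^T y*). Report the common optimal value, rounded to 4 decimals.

The standard primal-dual pair for 'max c^T x s.t. A x <= b, x >= 0' is:
  Dual:  min b^T y  s.t.  A^T y >= c,  y >= 0.

So the dual LP is:
  minimize  7y1 + 4y2 + 10y3 + 17y4
  subject to:
    y1 + y3 + 2y4 >= 2
    y2 + y3 + y4 >= 5
    y1, y2, y3, y4 >= 0

Solving the primal: x* = (6, 4).
  primal value c^T x* = 32.
Solving the dual: y* = (0, 3, 2, 0).
  dual value b^T y* = 32.
Strong duality: c^T x* = b^T y*. Confirmed.

32


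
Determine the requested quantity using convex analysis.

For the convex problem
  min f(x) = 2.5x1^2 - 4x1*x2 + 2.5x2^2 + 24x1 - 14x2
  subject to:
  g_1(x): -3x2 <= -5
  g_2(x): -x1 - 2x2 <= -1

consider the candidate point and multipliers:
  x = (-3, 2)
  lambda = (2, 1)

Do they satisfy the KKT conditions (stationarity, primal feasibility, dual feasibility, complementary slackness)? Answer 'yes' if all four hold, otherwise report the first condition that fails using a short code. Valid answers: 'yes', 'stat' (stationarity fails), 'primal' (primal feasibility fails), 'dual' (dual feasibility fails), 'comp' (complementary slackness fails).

Gradient of f: grad f(x) = Q x + c = (1, 8)
Constraint values g_i(x) = a_i^T x - b_i:
  g_1((-3, 2)) = -1
  g_2((-3, 2)) = 0
Stationarity residual: grad f(x) + sum_i lambda_i a_i = (0, 0)
  -> stationarity OK
Primal feasibility (all g_i <= 0): OK
Dual feasibility (all lambda_i >= 0): OK
Complementary slackness (lambda_i * g_i(x) = 0 for all i): FAILS

Verdict: the first failing condition is complementary_slackness -> comp.

comp


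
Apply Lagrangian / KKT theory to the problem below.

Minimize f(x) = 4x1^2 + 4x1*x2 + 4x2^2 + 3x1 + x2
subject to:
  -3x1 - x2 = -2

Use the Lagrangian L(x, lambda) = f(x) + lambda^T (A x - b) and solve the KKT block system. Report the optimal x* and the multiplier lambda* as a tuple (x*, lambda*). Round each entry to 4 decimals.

Form the Lagrangian:
  L(x, lambda) = (1/2) x^T Q x + c^T x + lambda^T (A x - b)
Stationarity (grad_x L = 0): Q x + c + A^T lambda = 0.
Primal feasibility: A x = b.

This gives the KKT block system:
  [ Q   A^T ] [ x     ]   [-c ]
  [ A    0  ] [ lambda ] = [ b ]

Solving the linear system:
  x*      = (0.7143, -0.1429)
  lambda* = (2.7143)
  f(x*)   = 3.7143

x* = (0.7143, -0.1429), lambda* = (2.7143)


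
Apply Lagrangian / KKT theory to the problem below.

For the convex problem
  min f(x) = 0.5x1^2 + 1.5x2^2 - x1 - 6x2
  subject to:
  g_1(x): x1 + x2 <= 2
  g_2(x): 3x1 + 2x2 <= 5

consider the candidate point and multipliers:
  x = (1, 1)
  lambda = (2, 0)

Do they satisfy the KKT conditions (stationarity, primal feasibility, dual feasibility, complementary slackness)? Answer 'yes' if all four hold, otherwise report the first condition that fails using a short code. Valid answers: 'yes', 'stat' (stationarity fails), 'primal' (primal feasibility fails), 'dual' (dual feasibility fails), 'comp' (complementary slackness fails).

Gradient of f: grad f(x) = Q x + c = (0, -3)
Constraint values g_i(x) = a_i^T x - b_i:
  g_1((1, 1)) = 0
  g_2((1, 1)) = 0
Stationarity residual: grad f(x) + sum_i lambda_i a_i = (2, -1)
  -> stationarity FAILS
Primal feasibility (all g_i <= 0): OK
Dual feasibility (all lambda_i >= 0): OK
Complementary slackness (lambda_i * g_i(x) = 0 for all i): OK

Verdict: the first failing condition is stationarity -> stat.

stat


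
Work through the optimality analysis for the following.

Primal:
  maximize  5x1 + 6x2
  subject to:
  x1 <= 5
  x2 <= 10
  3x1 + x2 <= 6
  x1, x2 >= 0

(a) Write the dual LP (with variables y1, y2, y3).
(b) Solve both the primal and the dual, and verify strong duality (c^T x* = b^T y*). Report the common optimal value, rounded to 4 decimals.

The standard primal-dual pair for 'max c^T x s.t. A x <= b, x >= 0' is:
  Dual:  min b^T y  s.t.  A^T y >= c,  y >= 0.

So the dual LP is:
  minimize  5y1 + 10y2 + 6y3
  subject to:
    y1 + 3y3 >= 5
    y2 + y3 >= 6
    y1, y2, y3 >= 0

Solving the primal: x* = (0, 6).
  primal value c^T x* = 36.
Solving the dual: y* = (0, 0, 6).
  dual value b^T y* = 36.
Strong duality: c^T x* = b^T y*. Confirmed.

36


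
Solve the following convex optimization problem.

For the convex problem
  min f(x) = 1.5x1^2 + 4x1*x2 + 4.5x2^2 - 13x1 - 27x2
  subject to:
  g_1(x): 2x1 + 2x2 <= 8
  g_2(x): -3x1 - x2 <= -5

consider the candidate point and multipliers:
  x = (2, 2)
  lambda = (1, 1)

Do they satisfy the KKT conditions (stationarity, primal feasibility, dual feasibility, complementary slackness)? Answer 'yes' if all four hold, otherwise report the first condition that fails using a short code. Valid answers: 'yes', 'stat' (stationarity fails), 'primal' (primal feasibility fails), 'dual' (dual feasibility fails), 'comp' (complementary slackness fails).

Gradient of f: grad f(x) = Q x + c = (1, -1)
Constraint values g_i(x) = a_i^T x - b_i:
  g_1((2, 2)) = 0
  g_2((2, 2)) = -3
Stationarity residual: grad f(x) + sum_i lambda_i a_i = (0, 0)
  -> stationarity OK
Primal feasibility (all g_i <= 0): OK
Dual feasibility (all lambda_i >= 0): OK
Complementary slackness (lambda_i * g_i(x) = 0 for all i): FAILS

Verdict: the first failing condition is complementary_slackness -> comp.

comp


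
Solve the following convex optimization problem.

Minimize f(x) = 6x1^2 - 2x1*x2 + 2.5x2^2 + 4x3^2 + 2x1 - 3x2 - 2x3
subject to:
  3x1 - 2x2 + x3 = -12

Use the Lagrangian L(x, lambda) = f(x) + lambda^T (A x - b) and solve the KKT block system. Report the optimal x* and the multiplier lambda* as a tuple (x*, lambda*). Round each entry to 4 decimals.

Form the Lagrangian:
  L(x, lambda) = (1/2) x^T Q x + c^T x + lambda^T (A x - b)
Stationarity (grad_x L = 0): Q x + c + A^T lambda = 0.
Primal feasibility: A x = b.

This gives the KKT block system:
  [ Q   A^T ] [ x     ]   [-c ]
  [ A    0  ] [ lambda ] = [ b ]

Solving the linear system:
  x*      = (-1.648, 3.1513, -0.7533)
  lambda* = (8.0263)
  f(x*)   = 42.5362

x* = (-1.648, 3.1513, -0.7533), lambda* = (8.0263)


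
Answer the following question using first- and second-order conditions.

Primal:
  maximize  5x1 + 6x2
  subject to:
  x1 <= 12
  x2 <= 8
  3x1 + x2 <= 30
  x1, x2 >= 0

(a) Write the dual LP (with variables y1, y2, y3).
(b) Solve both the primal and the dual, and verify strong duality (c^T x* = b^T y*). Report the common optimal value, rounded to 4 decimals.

The standard primal-dual pair for 'max c^T x s.t. A x <= b, x >= 0' is:
  Dual:  min b^T y  s.t.  A^T y >= c,  y >= 0.

So the dual LP is:
  minimize  12y1 + 8y2 + 30y3
  subject to:
    y1 + 3y3 >= 5
    y2 + y3 >= 6
    y1, y2, y3 >= 0

Solving the primal: x* = (7.3333, 8).
  primal value c^T x* = 84.6667.
Solving the dual: y* = (0, 4.3333, 1.6667).
  dual value b^T y* = 84.6667.
Strong duality: c^T x* = b^T y*. Confirmed.

84.6667


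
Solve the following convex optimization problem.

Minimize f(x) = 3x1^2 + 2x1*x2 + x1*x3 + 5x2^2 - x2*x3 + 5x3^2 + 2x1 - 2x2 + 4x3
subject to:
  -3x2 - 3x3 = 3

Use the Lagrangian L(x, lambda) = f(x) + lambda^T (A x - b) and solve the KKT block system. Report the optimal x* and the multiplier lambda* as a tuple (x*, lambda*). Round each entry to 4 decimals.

Form the Lagrangian:
  L(x, lambda) = (1/2) x^T Q x + c^T x + lambda^T (A x - b)
Stationarity (grad_x L = 0): Q x + c + A^T lambda = 0.
Primal feasibility: A x = b.

This gives the KKT block system:
  [ Q   A^T ] [ x     ]   [-c ]
  [ A    0  ] [ lambda ] = [ b ]

Solving the linear system:
  x*      = (-0.1298, -0.2214, -0.7786)
  lambda* = (-1.2316)
  f(x*)   = 0.3817

x* = (-0.1298, -0.2214, -0.7786), lambda* = (-1.2316)


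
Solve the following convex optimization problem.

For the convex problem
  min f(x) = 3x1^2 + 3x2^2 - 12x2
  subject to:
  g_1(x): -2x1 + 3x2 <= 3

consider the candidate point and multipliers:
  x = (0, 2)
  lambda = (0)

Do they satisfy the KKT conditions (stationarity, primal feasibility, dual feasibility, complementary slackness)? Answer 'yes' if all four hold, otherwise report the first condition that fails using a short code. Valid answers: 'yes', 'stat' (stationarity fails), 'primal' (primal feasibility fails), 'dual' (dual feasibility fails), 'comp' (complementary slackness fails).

Gradient of f: grad f(x) = Q x + c = (0, 0)
Constraint values g_i(x) = a_i^T x - b_i:
  g_1((0, 2)) = 3
Stationarity residual: grad f(x) + sum_i lambda_i a_i = (0, 0)
  -> stationarity OK
Primal feasibility (all g_i <= 0): FAILS
Dual feasibility (all lambda_i >= 0): OK
Complementary slackness (lambda_i * g_i(x) = 0 for all i): OK

Verdict: the first failing condition is primal_feasibility -> primal.

primal


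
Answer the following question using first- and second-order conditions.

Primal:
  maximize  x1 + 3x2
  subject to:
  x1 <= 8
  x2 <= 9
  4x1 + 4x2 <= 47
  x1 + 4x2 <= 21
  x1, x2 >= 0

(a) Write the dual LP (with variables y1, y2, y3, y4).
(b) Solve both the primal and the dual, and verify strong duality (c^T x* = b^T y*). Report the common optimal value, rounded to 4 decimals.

The standard primal-dual pair for 'max c^T x s.t. A x <= b, x >= 0' is:
  Dual:  min b^T y  s.t.  A^T y >= c,  y >= 0.

So the dual LP is:
  minimize  8y1 + 9y2 + 47y3 + 21y4
  subject to:
    y1 + 4y3 + y4 >= 1
    y2 + 4y3 + 4y4 >= 3
    y1, y2, y3, y4 >= 0

Solving the primal: x* = (8, 3.25).
  primal value c^T x* = 17.75.
Solving the dual: y* = (0.25, 0, 0, 0.75).
  dual value b^T y* = 17.75.
Strong duality: c^T x* = b^T y*. Confirmed.

17.75


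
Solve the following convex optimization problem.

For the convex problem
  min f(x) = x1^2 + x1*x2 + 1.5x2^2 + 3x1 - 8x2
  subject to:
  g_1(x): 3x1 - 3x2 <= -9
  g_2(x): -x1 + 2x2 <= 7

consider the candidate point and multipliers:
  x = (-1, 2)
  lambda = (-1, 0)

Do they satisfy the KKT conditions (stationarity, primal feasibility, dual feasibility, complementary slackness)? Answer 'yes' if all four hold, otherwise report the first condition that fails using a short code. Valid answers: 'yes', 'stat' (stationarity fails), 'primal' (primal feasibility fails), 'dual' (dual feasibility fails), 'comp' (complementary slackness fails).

Gradient of f: grad f(x) = Q x + c = (3, -3)
Constraint values g_i(x) = a_i^T x - b_i:
  g_1((-1, 2)) = 0
  g_2((-1, 2)) = -2
Stationarity residual: grad f(x) + sum_i lambda_i a_i = (0, 0)
  -> stationarity OK
Primal feasibility (all g_i <= 0): OK
Dual feasibility (all lambda_i >= 0): FAILS
Complementary slackness (lambda_i * g_i(x) = 0 for all i): OK

Verdict: the first failing condition is dual_feasibility -> dual.

dual


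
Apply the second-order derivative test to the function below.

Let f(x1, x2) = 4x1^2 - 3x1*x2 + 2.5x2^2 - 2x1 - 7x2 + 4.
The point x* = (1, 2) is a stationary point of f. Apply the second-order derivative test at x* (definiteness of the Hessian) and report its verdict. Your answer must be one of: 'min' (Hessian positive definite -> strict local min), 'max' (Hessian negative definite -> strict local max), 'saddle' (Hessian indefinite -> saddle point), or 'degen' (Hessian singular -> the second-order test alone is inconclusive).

Compute the Hessian H = grad^2 f:
  H = [[8, -3], [-3, 5]]
Verify stationarity: grad f(x*) = H x* + g = (0, 0).
Eigenvalues of H: 3.1459, 9.8541.
Both eigenvalues > 0, so H is positive definite -> x* is a strict local min.

min


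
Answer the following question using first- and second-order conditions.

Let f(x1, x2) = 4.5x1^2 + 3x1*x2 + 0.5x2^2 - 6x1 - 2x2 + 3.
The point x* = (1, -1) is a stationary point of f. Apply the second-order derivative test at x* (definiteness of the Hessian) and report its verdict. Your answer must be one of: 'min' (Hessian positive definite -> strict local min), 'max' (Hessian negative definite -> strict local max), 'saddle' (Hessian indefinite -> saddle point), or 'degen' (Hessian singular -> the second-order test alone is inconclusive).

Compute the Hessian H = grad^2 f:
  H = [[9, 3], [3, 1]]
Verify stationarity: grad f(x*) = H x* + g = (0, 0).
Eigenvalues of H: 0, 10.
H has a zero eigenvalue (singular; positive semidefinite but not definite), so H is neither positive definite, negative definite, nor indefinite. The second-order test alone is inconclusive -> degen.
(Indeed, f is constant along the null direction of H through x*, so x* is not a strict local extremum.)

degen


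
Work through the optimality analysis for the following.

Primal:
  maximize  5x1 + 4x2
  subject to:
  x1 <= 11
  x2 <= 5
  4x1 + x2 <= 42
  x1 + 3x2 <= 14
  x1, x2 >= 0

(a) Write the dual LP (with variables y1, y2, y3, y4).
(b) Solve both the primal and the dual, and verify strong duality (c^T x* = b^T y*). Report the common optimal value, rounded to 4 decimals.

The standard primal-dual pair for 'max c^T x s.t. A x <= b, x >= 0' is:
  Dual:  min b^T y  s.t.  A^T y >= c,  y >= 0.

So the dual LP is:
  minimize  11y1 + 5y2 + 42y3 + 14y4
  subject to:
    y1 + 4y3 + y4 >= 5
    y2 + y3 + 3y4 >= 4
    y1, y2, y3, y4 >= 0

Solving the primal: x* = (10.1818, 1.2727).
  primal value c^T x* = 56.
Solving the dual: y* = (0, 0, 1, 1).
  dual value b^T y* = 56.
Strong duality: c^T x* = b^T y*. Confirmed.

56


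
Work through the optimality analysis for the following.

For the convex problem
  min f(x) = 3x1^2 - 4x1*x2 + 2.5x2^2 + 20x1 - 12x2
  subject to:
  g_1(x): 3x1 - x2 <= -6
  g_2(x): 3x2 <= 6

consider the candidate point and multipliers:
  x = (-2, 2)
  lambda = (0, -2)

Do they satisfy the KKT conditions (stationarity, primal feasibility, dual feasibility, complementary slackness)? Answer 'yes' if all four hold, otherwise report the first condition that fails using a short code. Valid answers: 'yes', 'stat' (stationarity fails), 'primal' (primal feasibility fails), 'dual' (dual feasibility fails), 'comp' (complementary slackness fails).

Gradient of f: grad f(x) = Q x + c = (0, 6)
Constraint values g_i(x) = a_i^T x - b_i:
  g_1((-2, 2)) = -2
  g_2((-2, 2)) = 0
Stationarity residual: grad f(x) + sum_i lambda_i a_i = (0, 0)
  -> stationarity OK
Primal feasibility (all g_i <= 0): OK
Dual feasibility (all lambda_i >= 0): FAILS
Complementary slackness (lambda_i * g_i(x) = 0 for all i): OK

Verdict: the first failing condition is dual_feasibility -> dual.

dual


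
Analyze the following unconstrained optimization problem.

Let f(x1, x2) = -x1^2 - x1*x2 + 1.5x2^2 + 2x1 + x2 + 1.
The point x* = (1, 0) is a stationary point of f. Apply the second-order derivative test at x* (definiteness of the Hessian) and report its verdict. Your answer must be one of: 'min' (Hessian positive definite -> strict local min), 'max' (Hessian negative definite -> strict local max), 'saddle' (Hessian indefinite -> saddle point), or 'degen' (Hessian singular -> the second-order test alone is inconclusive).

Compute the Hessian H = grad^2 f:
  H = [[-2, -1], [-1, 3]]
Verify stationarity: grad f(x*) = H x* + g = (0, 0).
Eigenvalues of H: -2.1926, 3.1926.
Eigenvalues have mixed signs, so H is indefinite -> x* is a saddle point.

saddle


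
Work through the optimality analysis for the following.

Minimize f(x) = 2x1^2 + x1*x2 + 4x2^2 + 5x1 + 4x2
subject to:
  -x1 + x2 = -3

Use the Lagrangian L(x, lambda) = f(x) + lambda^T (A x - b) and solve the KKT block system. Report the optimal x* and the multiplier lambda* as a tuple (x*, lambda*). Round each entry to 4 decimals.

Form the Lagrangian:
  L(x, lambda) = (1/2) x^T Q x + c^T x + lambda^T (A x - b)
Stationarity (grad_x L = 0): Q x + c + A^T lambda = 0.
Primal feasibility: A x = b.

This gives the KKT block system:
  [ Q   A^T ] [ x     ]   [-c ]
  [ A    0  ] [ lambda ] = [ b ]

Solving the linear system:
  x*      = (1.2857, -1.7143)
  lambda* = (8.4286)
  f(x*)   = 12.4286

x* = (1.2857, -1.7143), lambda* = (8.4286)


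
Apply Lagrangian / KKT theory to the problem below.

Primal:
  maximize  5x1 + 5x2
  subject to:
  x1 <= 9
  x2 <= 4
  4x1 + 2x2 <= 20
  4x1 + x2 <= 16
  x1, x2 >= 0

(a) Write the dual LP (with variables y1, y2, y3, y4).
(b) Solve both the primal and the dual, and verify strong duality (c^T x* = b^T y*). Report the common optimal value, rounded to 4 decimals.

The standard primal-dual pair for 'max c^T x s.t. A x <= b, x >= 0' is:
  Dual:  min b^T y  s.t.  A^T y >= c,  y >= 0.

So the dual LP is:
  minimize  9y1 + 4y2 + 20y3 + 16y4
  subject to:
    y1 + 4y3 + 4y4 >= 5
    y2 + 2y3 + y4 >= 5
    y1, y2, y3, y4 >= 0

Solving the primal: x* = (3, 4).
  primal value c^T x* = 35.
Solving the dual: y* = (0, 3.75, 0, 1.25).
  dual value b^T y* = 35.
Strong duality: c^T x* = b^T y*. Confirmed.

35


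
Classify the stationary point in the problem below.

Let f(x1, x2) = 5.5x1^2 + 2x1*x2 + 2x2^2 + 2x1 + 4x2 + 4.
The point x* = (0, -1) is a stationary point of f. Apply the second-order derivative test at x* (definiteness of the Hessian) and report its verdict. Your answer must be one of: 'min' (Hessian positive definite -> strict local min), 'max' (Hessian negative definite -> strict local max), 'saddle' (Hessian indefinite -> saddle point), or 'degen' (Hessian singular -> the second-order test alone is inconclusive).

Compute the Hessian H = grad^2 f:
  H = [[11, 2], [2, 4]]
Verify stationarity: grad f(x*) = H x* + g = (0, 0).
Eigenvalues of H: 3.4689, 11.5311.
Both eigenvalues > 0, so H is positive definite -> x* is a strict local min.

min


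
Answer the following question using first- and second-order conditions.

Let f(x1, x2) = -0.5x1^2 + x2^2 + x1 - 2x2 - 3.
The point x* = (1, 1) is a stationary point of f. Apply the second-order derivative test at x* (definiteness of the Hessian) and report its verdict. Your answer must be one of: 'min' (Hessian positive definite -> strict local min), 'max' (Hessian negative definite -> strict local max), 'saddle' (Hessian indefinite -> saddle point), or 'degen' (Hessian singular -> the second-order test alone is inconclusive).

Compute the Hessian H = grad^2 f:
  H = [[-1, 0], [0, 2]]
Verify stationarity: grad f(x*) = H x* + g = (0, 0).
Eigenvalues of H: -1, 2.
Eigenvalues have mixed signs, so H is indefinite -> x* is a saddle point.

saddle


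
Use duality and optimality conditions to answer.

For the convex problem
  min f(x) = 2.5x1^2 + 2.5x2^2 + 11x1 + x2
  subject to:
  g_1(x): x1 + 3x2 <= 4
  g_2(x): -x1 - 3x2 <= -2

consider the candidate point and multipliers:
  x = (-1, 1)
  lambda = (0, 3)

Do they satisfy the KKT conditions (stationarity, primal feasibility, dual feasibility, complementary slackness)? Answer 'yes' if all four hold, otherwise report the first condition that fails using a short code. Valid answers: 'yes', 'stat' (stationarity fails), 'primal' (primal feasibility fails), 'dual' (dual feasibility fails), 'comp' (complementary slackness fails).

Gradient of f: grad f(x) = Q x + c = (6, 6)
Constraint values g_i(x) = a_i^T x - b_i:
  g_1((-1, 1)) = -2
  g_2((-1, 1)) = 0
Stationarity residual: grad f(x) + sum_i lambda_i a_i = (3, -3)
  -> stationarity FAILS
Primal feasibility (all g_i <= 0): OK
Dual feasibility (all lambda_i >= 0): OK
Complementary slackness (lambda_i * g_i(x) = 0 for all i): OK

Verdict: the first failing condition is stationarity -> stat.

stat


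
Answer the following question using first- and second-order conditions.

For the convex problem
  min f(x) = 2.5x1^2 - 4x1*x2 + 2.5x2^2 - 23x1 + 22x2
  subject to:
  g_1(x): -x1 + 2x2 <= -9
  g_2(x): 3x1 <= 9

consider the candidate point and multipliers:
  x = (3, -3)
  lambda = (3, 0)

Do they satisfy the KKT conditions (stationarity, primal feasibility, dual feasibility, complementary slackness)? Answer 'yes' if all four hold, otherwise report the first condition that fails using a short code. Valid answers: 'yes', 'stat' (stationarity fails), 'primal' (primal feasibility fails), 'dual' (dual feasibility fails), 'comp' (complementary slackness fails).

Gradient of f: grad f(x) = Q x + c = (4, -5)
Constraint values g_i(x) = a_i^T x - b_i:
  g_1((3, -3)) = 0
  g_2((3, -3)) = 0
Stationarity residual: grad f(x) + sum_i lambda_i a_i = (1, 1)
  -> stationarity FAILS
Primal feasibility (all g_i <= 0): OK
Dual feasibility (all lambda_i >= 0): OK
Complementary slackness (lambda_i * g_i(x) = 0 for all i): OK

Verdict: the first failing condition is stationarity -> stat.

stat


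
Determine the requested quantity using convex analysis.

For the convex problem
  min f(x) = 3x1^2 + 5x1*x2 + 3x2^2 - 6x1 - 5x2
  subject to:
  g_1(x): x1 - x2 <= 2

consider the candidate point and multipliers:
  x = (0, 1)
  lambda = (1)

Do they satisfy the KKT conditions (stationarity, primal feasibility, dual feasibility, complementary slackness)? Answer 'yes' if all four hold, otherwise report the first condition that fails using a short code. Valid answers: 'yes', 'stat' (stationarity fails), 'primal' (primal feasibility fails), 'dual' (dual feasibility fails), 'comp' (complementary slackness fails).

Gradient of f: grad f(x) = Q x + c = (-1, 1)
Constraint values g_i(x) = a_i^T x - b_i:
  g_1((0, 1)) = -3
Stationarity residual: grad f(x) + sum_i lambda_i a_i = (0, 0)
  -> stationarity OK
Primal feasibility (all g_i <= 0): OK
Dual feasibility (all lambda_i >= 0): OK
Complementary slackness (lambda_i * g_i(x) = 0 for all i): FAILS

Verdict: the first failing condition is complementary_slackness -> comp.

comp


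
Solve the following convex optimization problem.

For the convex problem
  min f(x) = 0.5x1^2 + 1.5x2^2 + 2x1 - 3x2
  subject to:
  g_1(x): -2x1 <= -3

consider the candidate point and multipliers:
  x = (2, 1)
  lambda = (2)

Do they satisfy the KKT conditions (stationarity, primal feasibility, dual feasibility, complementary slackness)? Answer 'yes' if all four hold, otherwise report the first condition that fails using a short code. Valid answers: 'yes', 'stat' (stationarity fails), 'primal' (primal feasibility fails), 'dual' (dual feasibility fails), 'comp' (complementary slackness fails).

Gradient of f: grad f(x) = Q x + c = (4, 0)
Constraint values g_i(x) = a_i^T x - b_i:
  g_1((2, 1)) = -1
Stationarity residual: grad f(x) + sum_i lambda_i a_i = (0, 0)
  -> stationarity OK
Primal feasibility (all g_i <= 0): OK
Dual feasibility (all lambda_i >= 0): OK
Complementary slackness (lambda_i * g_i(x) = 0 for all i): FAILS

Verdict: the first failing condition is complementary_slackness -> comp.

comp


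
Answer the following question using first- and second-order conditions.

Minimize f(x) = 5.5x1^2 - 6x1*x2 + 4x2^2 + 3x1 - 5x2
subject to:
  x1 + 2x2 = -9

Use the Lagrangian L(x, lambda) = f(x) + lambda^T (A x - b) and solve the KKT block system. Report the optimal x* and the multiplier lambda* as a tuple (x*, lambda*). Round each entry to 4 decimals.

Form the Lagrangian:
  L(x, lambda) = (1/2) x^T Q x + c^T x + lambda^T (A x - b)
Stationarity (grad_x L = 0): Q x + c + A^T lambda = 0.
Primal feasibility: A x = b.

This gives the KKT block system:
  [ Q   A^T ] [ x     ]   [-c ]
  [ A    0  ] [ lambda ] = [ b ]

Solving the linear system:
  x*      = (-2.6579, -3.1711)
  lambda* = (7.2105)
  f(x*)   = 36.3882

x* = (-2.6579, -3.1711), lambda* = (7.2105)


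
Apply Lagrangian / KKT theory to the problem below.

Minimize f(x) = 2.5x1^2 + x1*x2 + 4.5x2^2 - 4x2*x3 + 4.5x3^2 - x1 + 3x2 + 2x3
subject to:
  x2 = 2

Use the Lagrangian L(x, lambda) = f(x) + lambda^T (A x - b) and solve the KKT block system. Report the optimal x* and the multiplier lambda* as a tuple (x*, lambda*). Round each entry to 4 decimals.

Form the Lagrangian:
  L(x, lambda) = (1/2) x^T Q x + c^T x + lambda^T (A x - b)
Stationarity (grad_x L = 0): Q x + c + A^T lambda = 0.
Primal feasibility: A x = b.

This gives the KKT block system:
  [ Q   A^T ] [ x     ]   [-c ]
  [ A    0  ] [ lambda ] = [ b ]

Solving the linear system:
  x*      = (-0.2, 2, 0.6667)
  lambda* = (-18.1333)
  f(x*)   = 21.9

x* = (-0.2, 2, 0.6667), lambda* = (-18.1333)


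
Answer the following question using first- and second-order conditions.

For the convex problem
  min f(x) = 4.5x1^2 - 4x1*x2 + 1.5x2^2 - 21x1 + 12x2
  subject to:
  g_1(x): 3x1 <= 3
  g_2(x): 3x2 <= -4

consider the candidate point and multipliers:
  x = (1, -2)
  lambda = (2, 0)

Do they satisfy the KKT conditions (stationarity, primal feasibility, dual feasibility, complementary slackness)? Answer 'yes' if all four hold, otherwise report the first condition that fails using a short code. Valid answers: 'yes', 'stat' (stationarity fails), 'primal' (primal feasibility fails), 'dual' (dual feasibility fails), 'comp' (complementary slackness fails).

Gradient of f: grad f(x) = Q x + c = (-4, 2)
Constraint values g_i(x) = a_i^T x - b_i:
  g_1((1, -2)) = 0
  g_2((1, -2)) = -2
Stationarity residual: grad f(x) + sum_i lambda_i a_i = (2, 2)
  -> stationarity FAILS
Primal feasibility (all g_i <= 0): OK
Dual feasibility (all lambda_i >= 0): OK
Complementary slackness (lambda_i * g_i(x) = 0 for all i): OK

Verdict: the first failing condition is stationarity -> stat.

stat


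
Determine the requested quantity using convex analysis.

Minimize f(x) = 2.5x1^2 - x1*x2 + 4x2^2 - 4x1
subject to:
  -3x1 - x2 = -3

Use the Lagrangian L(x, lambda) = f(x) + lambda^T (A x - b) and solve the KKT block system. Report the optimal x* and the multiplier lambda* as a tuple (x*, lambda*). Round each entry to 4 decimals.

Form the Lagrangian:
  L(x, lambda) = (1/2) x^T Q x + c^T x + lambda^T (A x - b)
Stationarity (grad_x L = 0): Q x + c + A^T lambda = 0.
Primal feasibility: A x = b.

This gives the KKT block system:
  [ Q   A^T ] [ x     ]   [-c ]
  [ A    0  ] [ lambda ] = [ b ]

Solving the linear system:
  x*      = (0.9518, 0.1446)
  lambda* = (0.2048)
  f(x*)   = -1.5964

x* = (0.9518, 0.1446), lambda* = (0.2048)


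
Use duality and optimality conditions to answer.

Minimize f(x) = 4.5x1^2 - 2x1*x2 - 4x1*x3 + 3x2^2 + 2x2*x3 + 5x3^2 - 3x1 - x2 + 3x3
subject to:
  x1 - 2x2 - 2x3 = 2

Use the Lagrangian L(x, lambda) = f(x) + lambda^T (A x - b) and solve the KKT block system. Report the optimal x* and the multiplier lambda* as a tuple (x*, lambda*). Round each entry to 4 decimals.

Form the Lagrangian:
  L(x, lambda) = (1/2) x^T Q x + c^T x + lambda^T (A x - b)
Stationarity (grad_x L = 0): Q x + c + A^T lambda = 0.
Primal feasibility: A x = b.

This gives the KKT block system:
  [ Q   A^T ] [ x     ]   [-c ]
  [ A    0  ] [ lambda ] = [ b ]

Solving the linear system:
  x*      = (0.2558, -0.2907, -0.5814)
  lambda* = (-2.2093)
  f(x*)   = 1.0988

x* = (0.2558, -0.2907, -0.5814), lambda* = (-2.2093)


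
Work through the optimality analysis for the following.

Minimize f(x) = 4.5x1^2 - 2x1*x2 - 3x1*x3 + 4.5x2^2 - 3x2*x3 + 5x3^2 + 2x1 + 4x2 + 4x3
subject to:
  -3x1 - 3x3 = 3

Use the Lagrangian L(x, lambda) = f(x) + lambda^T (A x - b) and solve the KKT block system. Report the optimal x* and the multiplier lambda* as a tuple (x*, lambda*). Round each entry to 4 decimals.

Form the Lagrangian:
  L(x, lambda) = (1/2) x^T Q x + c^T x + lambda^T (A x - b)
Stationarity (grad_x L = 0): Q x + c + A^T lambda = 0.
Primal feasibility: A x = b.

This gives the KKT block system:
  [ Q   A^T ] [ x     ]   [-c ]
  [ A    0  ] [ lambda ] = [ b ]

Solving the linear system:
  x*      = (-0.4107, -0.7321, -0.5893)
  lambda* = (0.5119)
  f(x*)   = -3.8214

x* = (-0.4107, -0.7321, -0.5893), lambda* = (0.5119)


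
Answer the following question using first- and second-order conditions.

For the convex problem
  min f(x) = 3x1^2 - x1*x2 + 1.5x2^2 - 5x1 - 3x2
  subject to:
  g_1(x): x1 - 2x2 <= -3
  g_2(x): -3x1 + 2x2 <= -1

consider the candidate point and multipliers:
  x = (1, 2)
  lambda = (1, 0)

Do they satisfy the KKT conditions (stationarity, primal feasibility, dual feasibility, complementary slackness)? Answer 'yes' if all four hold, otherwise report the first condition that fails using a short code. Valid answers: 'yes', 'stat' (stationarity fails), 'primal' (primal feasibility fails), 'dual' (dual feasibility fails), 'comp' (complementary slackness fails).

Gradient of f: grad f(x) = Q x + c = (-1, 2)
Constraint values g_i(x) = a_i^T x - b_i:
  g_1((1, 2)) = 0
  g_2((1, 2)) = 2
Stationarity residual: grad f(x) + sum_i lambda_i a_i = (0, 0)
  -> stationarity OK
Primal feasibility (all g_i <= 0): FAILS
Dual feasibility (all lambda_i >= 0): OK
Complementary slackness (lambda_i * g_i(x) = 0 for all i): OK

Verdict: the first failing condition is primal_feasibility -> primal.

primal


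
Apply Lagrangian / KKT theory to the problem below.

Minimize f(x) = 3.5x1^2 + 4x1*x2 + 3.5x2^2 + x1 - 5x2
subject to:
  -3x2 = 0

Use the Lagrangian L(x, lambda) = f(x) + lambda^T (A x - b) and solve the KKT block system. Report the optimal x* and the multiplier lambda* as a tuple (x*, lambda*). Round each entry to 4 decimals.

Form the Lagrangian:
  L(x, lambda) = (1/2) x^T Q x + c^T x + lambda^T (A x - b)
Stationarity (grad_x L = 0): Q x + c + A^T lambda = 0.
Primal feasibility: A x = b.

This gives the KKT block system:
  [ Q   A^T ] [ x     ]   [-c ]
  [ A    0  ] [ lambda ] = [ b ]

Solving the linear system:
  x*      = (-0.1429, 0)
  lambda* = (-1.8571)
  f(x*)   = -0.0714

x* = (-0.1429, 0), lambda* = (-1.8571)


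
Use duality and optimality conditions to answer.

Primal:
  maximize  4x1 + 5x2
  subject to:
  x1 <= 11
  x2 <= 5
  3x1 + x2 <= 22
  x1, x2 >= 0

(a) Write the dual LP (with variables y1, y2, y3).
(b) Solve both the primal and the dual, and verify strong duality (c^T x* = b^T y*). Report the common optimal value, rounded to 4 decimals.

The standard primal-dual pair for 'max c^T x s.t. A x <= b, x >= 0' is:
  Dual:  min b^T y  s.t.  A^T y >= c,  y >= 0.

So the dual LP is:
  minimize  11y1 + 5y2 + 22y3
  subject to:
    y1 + 3y3 >= 4
    y2 + y3 >= 5
    y1, y2, y3 >= 0

Solving the primal: x* = (5.6667, 5).
  primal value c^T x* = 47.6667.
Solving the dual: y* = (0, 3.6667, 1.3333).
  dual value b^T y* = 47.6667.
Strong duality: c^T x* = b^T y*. Confirmed.

47.6667


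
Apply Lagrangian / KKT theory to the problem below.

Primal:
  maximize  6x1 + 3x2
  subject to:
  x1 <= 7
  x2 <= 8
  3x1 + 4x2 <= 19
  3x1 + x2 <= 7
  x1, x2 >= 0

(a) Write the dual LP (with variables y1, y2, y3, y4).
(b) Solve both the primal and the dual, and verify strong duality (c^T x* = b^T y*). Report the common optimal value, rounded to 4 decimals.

The standard primal-dual pair for 'max c^T x s.t. A x <= b, x >= 0' is:
  Dual:  min b^T y  s.t.  A^T y >= c,  y >= 0.

So the dual LP is:
  minimize  7y1 + 8y2 + 19y3 + 7y4
  subject to:
    y1 + 3y3 + 3y4 >= 6
    y2 + 4y3 + y4 >= 3
    y1, y2, y3, y4 >= 0

Solving the primal: x* = (1, 4).
  primal value c^T x* = 18.
Solving the dual: y* = (0, 0, 0.3333, 1.6667).
  dual value b^T y* = 18.
Strong duality: c^T x* = b^T y*. Confirmed.

18


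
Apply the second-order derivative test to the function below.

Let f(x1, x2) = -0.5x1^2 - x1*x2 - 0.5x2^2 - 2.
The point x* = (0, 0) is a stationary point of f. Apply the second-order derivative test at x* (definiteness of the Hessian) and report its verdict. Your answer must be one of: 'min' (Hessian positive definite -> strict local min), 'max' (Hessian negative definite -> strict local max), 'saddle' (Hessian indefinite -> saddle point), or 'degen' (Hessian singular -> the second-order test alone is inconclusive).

Compute the Hessian H = grad^2 f:
  H = [[-1, -1], [-1, -1]]
Verify stationarity: grad f(x*) = H x* + g = (0, 0).
Eigenvalues of H: -2, 0.
H has a zero eigenvalue (singular; negative semidefinite but not definite), so H is neither positive definite, negative definite, nor indefinite. The second-order test alone is inconclusive -> degen.
(Indeed, f is constant along the null direction of H through x*, so x* is not a strict local extremum.)

degen


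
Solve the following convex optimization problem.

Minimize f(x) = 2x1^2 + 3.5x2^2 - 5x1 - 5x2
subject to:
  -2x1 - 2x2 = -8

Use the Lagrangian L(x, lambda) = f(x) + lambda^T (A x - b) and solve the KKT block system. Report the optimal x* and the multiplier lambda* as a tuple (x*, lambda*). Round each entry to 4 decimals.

Form the Lagrangian:
  L(x, lambda) = (1/2) x^T Q x + c^T x + lambda^T (A x - b)
Stationarity (grad_x L = 0): Q x + c + A^T lambda = 0.
Primal feasibility: A x = b.

This gives the KKT block system:
  [ Q   A^T ] [ x     ]   [-c ]
  [ A    0  ] [ lambda ] = [ b ]

Solving the linear system:
  x*      = (2.5455, 1.4545)
  lambda* = (2.5909)
  f(x*)   = 0.3636

x* = (2.5455, 1.4545), lambda* = (2.5909)


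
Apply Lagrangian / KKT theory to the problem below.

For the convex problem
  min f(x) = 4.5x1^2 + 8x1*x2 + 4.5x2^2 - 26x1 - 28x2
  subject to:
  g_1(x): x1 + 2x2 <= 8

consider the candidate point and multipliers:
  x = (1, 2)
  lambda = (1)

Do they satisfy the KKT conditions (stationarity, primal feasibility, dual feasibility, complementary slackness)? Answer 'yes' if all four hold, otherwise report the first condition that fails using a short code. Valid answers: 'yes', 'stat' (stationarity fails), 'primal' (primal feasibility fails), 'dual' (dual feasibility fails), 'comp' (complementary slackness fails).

Gradient of f: grad f(x) = Q x + c = (-1, -2)
Constraint values g_i(x) = a_i^T x - b_i:
  g_1((1, 2)) = -3
Stationarity residual: grad f(x) + sum_i lambda_i a_i = (0, 0)
  -> stationarity OK
Primal feasibility (all g_i <= 0): OK
Dual feasibility (all lambda_i >= 0): OK
Complementary slackness (lambda_i * g_i(x) = 0 for all i): FAILS

Verdict: the first failing condition is complementary_slackness -> comp.

comp


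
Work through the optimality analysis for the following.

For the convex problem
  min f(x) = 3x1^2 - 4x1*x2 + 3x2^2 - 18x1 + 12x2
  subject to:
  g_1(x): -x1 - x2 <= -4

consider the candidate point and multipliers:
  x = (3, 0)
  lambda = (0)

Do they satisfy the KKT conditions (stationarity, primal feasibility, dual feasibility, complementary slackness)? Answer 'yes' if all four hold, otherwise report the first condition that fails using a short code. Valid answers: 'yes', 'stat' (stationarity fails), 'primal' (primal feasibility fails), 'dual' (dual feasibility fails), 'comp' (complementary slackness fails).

Gradient of f: grad f(x) = Q x + c = (0, 0)
Constraint values g_i(x) = a_i^T x - b_i:
  g_1((3, 0)) = 1
Stationarity residual: grad f(x) + sum_i lambda_i a_i = (0, 0)
  -> stationarity OK
Primal feasibility (all g_i <= 0): FAILS
Dual feasibility (all lambda_i >= 0): OK
Complementary slackness (lambda_i * g_i(x) = 0 for all i): OK

Verdict: the first failing condition is primal_feasibility -> primal.

primal


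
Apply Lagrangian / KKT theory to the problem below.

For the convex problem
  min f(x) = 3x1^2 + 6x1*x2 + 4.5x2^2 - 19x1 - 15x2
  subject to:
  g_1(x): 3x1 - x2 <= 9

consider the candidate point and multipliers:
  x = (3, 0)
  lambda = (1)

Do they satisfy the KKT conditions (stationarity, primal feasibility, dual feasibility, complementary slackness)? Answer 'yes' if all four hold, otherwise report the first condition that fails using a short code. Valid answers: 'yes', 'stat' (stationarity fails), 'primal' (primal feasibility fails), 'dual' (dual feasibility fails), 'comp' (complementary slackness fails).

Gradient of f: grad f(x) = Q x + c = (-1, 3)
Constraint values g_i(x) = a_i^T x - b_i:
  g_1((3, 0)) = 0
Stationarity residual: grad f(x) + sum_i lambda_i a_i = (2, 2)
  -> stationarity FAILS
Primal feasibility (all g_i <= 0): OK
Dual feasibility (all lambda_i >= 0): OK
Complementary slackness (lambda_i * g_i(x) = 0 for all i): OK

Verdict: the first failing condition is stationarity -> stat.

stat
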